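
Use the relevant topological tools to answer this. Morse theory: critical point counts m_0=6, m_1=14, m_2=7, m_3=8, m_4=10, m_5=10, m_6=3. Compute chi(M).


Morse theory: chi(M) = sum_k (-1)^k m_k where m_k = #(index-k critical points).
= (6) + (-14) + (7) + (-8) + (10) + (-10) + (3) = -6

-6


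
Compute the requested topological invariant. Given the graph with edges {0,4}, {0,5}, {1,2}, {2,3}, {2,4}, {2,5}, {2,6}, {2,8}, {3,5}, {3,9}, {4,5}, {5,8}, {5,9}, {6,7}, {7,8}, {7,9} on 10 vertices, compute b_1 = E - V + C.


b_1 = E - V + (number of components).
E = 16, V = 10, components = 1.
b_1 = 16 - 10 + 1 = 7

7


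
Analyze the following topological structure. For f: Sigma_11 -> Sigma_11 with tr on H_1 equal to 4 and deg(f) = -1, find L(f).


L(f) = tr(f_0*) - tr(f_1*) + tr(f_2*).
= 1 - (4) + (-1)
= -4

-4


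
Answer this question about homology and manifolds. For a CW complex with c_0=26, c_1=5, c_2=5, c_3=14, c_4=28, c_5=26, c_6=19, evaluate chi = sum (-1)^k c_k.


chi = sum_k (-1)^k c_k.
= (-1)^0*26 + (-1)^1*5 + (-1)^2*5 + (-1)^3*14 + (-1)^4*28 + (-1)^5*26 + (-1)^6*19
= (26) + (-5) + (5) + (-14) + (28) + (-26) + (19)
= 33

33


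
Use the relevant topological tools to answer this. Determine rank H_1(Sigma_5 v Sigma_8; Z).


For a wedge: H_1(A v B) = H_1(A) + H_1(B).
b_1(Sigma_5) = 10, b_1(Sigma_8) = 16.
b_1 = 10 + 16 = 26

26


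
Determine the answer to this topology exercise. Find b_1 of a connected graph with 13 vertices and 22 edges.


For a connected graph: rank(pi_1) = b_1 = E - V + 1 = 1 - chi.
chi = V - E = 13 - 22 = -9.
rank = 1 - (-9) = 22 - 13 + 1 = 10

10


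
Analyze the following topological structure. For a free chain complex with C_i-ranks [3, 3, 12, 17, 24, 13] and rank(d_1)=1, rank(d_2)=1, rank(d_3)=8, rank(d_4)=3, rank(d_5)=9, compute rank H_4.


rank H_k = rank(ker d_k) - rank(im d_{k+1}).
rank(ker d_4) = rank(C_4) - rank(d_4) = 24 - 3 = 21.
rank(im d_{4+1}) = 9.
rank H_4 = 21 - 9 = 12

12


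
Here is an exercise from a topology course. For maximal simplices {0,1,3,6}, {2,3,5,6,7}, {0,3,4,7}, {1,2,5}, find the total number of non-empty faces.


Each maximal simplex on m vertices has 2^m - 1 nonempty faces.
Take the union (dedupe shared faces).
Total distinct faces = 56

56


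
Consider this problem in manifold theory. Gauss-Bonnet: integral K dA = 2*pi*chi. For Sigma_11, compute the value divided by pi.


Gauss-Bonnet: integral K dA = 2*pi*chi(M).
chi(Sigma_11) = 2 - 2*11 = -20.
(integral K dA)/pi = 2*chi = 2*(-20) = -40

-40


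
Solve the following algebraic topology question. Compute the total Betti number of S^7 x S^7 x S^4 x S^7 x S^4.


Total Betti number is multiplicative under products.
Each S^d (d>=1) has total Betti number 2.
There are 5 sphere factors.
Total = 2^5 = 32

32


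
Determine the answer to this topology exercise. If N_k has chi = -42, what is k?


chi = 2 - k for closed non-orientable surfaces with k crosscaps.
-42 = 2 - k
k = 2 - (-42) = 44

44


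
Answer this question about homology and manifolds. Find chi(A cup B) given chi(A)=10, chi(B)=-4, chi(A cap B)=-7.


chi(A cup B) = chi(A) + chi(B) - chi(A cap B)
= 10 + (-4) - (-7)
= 13

13


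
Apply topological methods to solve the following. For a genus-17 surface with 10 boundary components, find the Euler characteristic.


For a compact orientable surface with genus g and b boundary components: chi = 2 - 2g - b.
chi = 2 - 2*17 - 10 = 2 - 34 - 10 = -42

-42


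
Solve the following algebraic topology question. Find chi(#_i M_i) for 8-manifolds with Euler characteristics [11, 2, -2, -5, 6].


For n-manifolds: chi(A#B) = chi(A) + chi(B) - chi(S^8).
chi(S^8) = 1 + (-1)^8 = 2.
chi(#) = (sum chi_i) - (5-1)*chi(S^8) = 12 - 4*2 = 4

4


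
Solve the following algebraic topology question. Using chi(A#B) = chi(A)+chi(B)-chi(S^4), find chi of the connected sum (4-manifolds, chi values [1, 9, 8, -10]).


For n-manifolds: chi(A#B) = chi(A) + chi(B) - chi(S^4).
chi(S^4) = 1 + (-1)^4 = 2.
chi(#) = (sum chi_i) - (4-1)*chi(S^4) = 8 - 3*2 = 2

2


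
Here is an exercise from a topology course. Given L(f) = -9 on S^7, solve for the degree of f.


L(f) = 1 + (-1)^7 deg(f) on S^7.
-9 = 1 + (-1)^7 * deg(f)
(-1)^7 * deg(f) = -10
deg(f) = 10

10


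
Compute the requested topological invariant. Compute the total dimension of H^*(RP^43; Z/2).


H^k(RP^43; Z/2) = Z/2 for each 0 <= k <= 43.
Total dimension = 43 + 1 = 44

44


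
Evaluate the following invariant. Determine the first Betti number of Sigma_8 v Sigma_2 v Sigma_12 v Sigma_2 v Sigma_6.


For a wedge X v Y: reduced H_k(X v Y) = H_k(X) + H_k(Y).
Each Sigma_g contributes b_1 = 2g.
b_1 = 16 + 4 + 24 + 4 + 12 = 60

60


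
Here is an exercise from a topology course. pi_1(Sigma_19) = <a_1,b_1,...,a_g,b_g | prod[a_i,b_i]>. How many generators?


Standard presentation: pi_1(Sigma_g) = <a_1,b_1,...,a_g,b_g | [a_1,b_1]...[a_g,b_g] = 1>.
Number of generators = 2g = 2*19 = 38

38


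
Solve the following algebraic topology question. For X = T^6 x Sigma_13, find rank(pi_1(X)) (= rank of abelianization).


pi_1(A x B) = pi_1(A) x pi_1(B); rank of abelianization = b_1.
b_1(T^6) = 6, b_1(Sigma_13) = 2*13 = 26.
b_1(product) = 6 + 26 = 32

32


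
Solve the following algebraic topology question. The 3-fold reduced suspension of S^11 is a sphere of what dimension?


Each suspension raises dimension by 1: Sigma S^n = S^{n+1}.
Sigma^3 S^11 = S^{11+3} = S^14

14


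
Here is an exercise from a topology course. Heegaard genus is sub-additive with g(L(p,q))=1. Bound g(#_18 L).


Heegaard genus satisfies g(A#B) <= g(A) + g(B).
Each lens space has g = 1.
Upper bound: 18 * 1 = 18

18


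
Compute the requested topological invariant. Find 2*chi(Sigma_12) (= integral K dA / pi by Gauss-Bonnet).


Gauss-Bonnet: integral K dA = 2*pi*chi(M).
chi(Sigma_12) = 2 - 2*12 = -22.
(integral K dA)/pi = 2*chi = 2*(-22) = -44

-44


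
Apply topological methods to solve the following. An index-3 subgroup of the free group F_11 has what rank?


Nielsen-Schreier: an index-n subgroup of F_r is free of rank 1 + n(r-1).
Equivalently: chi(cover) = n*chi(base); chi(vee_r S^1) = 1 - 11 = -10.
chi(E) = 3*(-10) = -30; rank = 1 - chi(E) = 1 - (-30) = 31.
rank = 1 + 3*(11-1) = 1 + 30 = 31

31


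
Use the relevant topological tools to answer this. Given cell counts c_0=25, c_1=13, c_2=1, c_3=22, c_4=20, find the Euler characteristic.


chi = sum_k (-1)^k c_k.
= (-1)^0*25 + (-1)^1*13 + (-1)^2*1 + (-1)^3*22 + (-1)^4*20
= (25) + (-13) + (1) + (-22) + (20)
= 11

11


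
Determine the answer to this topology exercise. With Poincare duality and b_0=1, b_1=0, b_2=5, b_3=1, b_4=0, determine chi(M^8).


By Poincare duality b_k = b_{8-k}, so full Betti numbers: b_0=1, b_1=0, b_2=5, b_3=1, b_4=0, b_5=1, b_6=5, b_7=0, b_8=1.
chi = sum (-1)^k b_k = 10

10


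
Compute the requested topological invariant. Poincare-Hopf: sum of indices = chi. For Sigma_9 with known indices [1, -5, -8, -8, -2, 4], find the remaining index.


Poincare-Hopf: sum of indices = chi(M).
chi(Sigma_9) = 2 - 2*9 = -16.
Sum of known indices = -18.
x = chi - (sum known) = -16 - (-18) = 2

2


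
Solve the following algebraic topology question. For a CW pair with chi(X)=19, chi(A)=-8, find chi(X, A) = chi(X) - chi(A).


Relative Euler characteristic: chi(X, A) = chi(X) - chi(A).
= 19 - (-8) = 27

27


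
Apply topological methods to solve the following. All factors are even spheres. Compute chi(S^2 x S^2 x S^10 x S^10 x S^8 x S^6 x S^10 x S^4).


chi is multiplicative: chi(X x Y) = chi(X) chi(Y).
Each even-dim sphere has chi = 2. There are 8 factors.
chi = 2^8 = 256

256


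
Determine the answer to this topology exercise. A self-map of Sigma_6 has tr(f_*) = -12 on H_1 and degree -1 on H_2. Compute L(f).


L(f) = tr(f_0*) - tr(f_1*) + tr(f_2*).
= 1 - (-12) + (-1)
= 12

12


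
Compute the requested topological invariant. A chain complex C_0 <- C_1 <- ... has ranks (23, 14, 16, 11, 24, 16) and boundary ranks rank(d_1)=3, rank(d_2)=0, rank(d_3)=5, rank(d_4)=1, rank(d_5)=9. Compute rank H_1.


rank H_k = rank(ker d_k) - rank(im d_{k+1}).
rank(ker d_1) = rank(C_1) - rank(d_1) = 14 - 3 = 11.
rank(im d_{1+1}) = 0.
rank H_1 = 11 - 0 = 11

11


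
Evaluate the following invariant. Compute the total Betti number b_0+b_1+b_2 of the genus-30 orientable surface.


For Sigma_30: b_0 = 1, b_1 = 2g = 60, b_2 = 1.
Total = 1 + 60 + 1 = 62

62


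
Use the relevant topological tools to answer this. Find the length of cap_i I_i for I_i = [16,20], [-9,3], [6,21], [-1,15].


Intersection = [max(a_i), min(b_i)] = [16, 3].
Since 16 > 3, the intersection is empty.
Length = 0

0


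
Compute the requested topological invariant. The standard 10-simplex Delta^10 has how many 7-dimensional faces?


Delta^10 has 10+1 vertices. A 7-face is a choice of 7+1 vertices.
f_7 = C(10+1, 7+1) = C(11,8) = 165

165


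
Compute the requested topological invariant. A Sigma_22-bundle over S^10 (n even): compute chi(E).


chi(S^10) = 2 (n even), chi(Sigma_22) = 2 - 2*22 = -42.
chi(E) = 2 * (-42) = -84

-84


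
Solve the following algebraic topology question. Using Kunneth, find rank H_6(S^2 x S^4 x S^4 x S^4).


Each S^d has Poincare polynomial 1 + t^d.
The product S^2 x S^4 x S^4 x S^4 has Poincare polynomial prod(1+t^d_i).
Expanding: b_0=1, b_2=1, b_4=3, b_6=3, b_8=3, b_10=3, b_12=1, b_14=1.
b_6 = 3

3


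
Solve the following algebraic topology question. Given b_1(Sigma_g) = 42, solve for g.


For a closed orientable surface: b_1 = 2g.
42 = 2g
g = 42 / 2 = 21

21


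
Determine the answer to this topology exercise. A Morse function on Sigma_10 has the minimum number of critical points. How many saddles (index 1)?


A perfect Morse function has m_k = b_k.
For Sigma_10: b_0=1, b_1=2g=20, b_2=1.
Saddles m_1 = 2g = 20

20


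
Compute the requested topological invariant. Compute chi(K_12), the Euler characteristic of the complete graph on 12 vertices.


K_12: V = 12, E = C(12,2) = 66.
chi = V - E = 12 - 66 = -54

-54


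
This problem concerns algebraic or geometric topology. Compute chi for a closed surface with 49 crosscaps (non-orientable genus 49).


For a non-orientable closed surface with k crosscaps: chi = 2 - k.
Here k = 49.
chi = 2 - 49 = -47

-47


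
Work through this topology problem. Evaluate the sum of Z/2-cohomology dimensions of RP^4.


H^k(RP^4; Z/2) = Z/2 for each 0 <= k <= 4.
Total dimension = 4 + 1 = 5

5


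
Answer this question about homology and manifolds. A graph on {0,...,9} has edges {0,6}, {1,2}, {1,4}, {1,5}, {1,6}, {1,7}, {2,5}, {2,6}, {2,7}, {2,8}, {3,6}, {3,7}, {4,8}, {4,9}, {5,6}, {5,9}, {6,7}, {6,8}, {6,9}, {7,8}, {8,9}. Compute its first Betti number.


b_1 = E - V + (number of components).
E = 21, V = 10, components = 1.
b_1 = 21 - 10 + 1 = 12

12


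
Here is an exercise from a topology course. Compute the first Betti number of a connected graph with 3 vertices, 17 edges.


For a connected graph: rank(pi_1) = b_1 = E - V + 1 = 1 - chi.
chi = V - E = 3 - 17 = -14.
rank = 1 - (-14) = 17 - 3 + 1 = 15

15


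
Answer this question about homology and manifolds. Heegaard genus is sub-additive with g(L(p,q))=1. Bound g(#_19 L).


Heegaard genus satisfies g(A#B) <= g(A) + g(B).
Each lens space has g = 1.
Upper bound: 19 * 1 = 19

19


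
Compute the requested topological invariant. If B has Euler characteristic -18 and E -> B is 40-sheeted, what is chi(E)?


For a finite covering: chi(E) = (number of sheets) * chi(B).
chi(E) = 40 * (-18) = -720

-720


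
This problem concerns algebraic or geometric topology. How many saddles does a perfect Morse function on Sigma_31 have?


A perfect Morse function has m_k = b_k.
For Sigma_31: b_0=1, b_1=2g=62, b_2=1.
Saddles m_1 = 2g = 62

62


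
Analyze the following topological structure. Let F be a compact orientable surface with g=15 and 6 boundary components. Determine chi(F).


For a compact orientable surface with genus g and b boundary components: chi = 2 - 2g - b.
chi = 2 - 2*15 - 6 = 2 - 30 - 6 = -34

-34


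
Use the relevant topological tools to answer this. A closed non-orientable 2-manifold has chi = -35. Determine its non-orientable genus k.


chi = 2 - k for closed non-orientable surfaces with k crosscaps.
-35 = 2 - k
k = 2 - (-35) = 37

37


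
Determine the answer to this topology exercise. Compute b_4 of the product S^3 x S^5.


Each S^d has Poincare polynomial 1 + t^d.
The product S^3 x S^5 has Poincare polynomial prod(1+t^d_i).
Expanding: b_0=1, b_3=1, b_5=1, b_8=1.
b_4 = 0

0


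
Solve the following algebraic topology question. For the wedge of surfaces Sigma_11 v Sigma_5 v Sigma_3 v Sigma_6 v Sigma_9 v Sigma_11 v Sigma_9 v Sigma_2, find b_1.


For a wedge X v Y: reduced H_k(X v Y) = H_k(X) + H_k(Y).
Each Sigma_g contributes b_1 = 2g.
b_1 = 22 + 10 + 6 + 12 + 18 + 22 + 18 + 4 = 112

112


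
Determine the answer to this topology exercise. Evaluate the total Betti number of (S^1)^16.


b_k(T^16) = C(16,k), so the sum over k is sum_k C(16,k) = 2^16.
Total = 2^16 = 65536

65536


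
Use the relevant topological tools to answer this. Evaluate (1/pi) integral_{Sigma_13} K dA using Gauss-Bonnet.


Gauss-Bonnet: integral K dA = 2*pi*chi(M).
chi(Sigma_13) = 2 - 2*13 = -24.
(integral K dA)/pi = 2*chi = 2*(-24) = -48

-48


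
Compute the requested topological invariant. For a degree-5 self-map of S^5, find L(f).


On S^5: L(f) = tr(f_0*) + (-1)^5 tr(f_5*) = 1 + (-1)^5 * deg(f).
L(f) = 1 + (-1)^5 * 5 = 1 + -5 = -4

-4


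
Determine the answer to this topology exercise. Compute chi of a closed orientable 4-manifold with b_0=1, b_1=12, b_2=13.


By Poincare duality b_k = b_{4-k}, so full Betti numbers: b_0=1, b_1=12, b_2=13, b_3=12, b_4=1.
chi = sum (-1)^k b_k = -9

-9


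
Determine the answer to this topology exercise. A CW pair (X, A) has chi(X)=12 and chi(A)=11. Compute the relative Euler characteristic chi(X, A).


Relative Euler characteristic: chi(X, A) = chi(X) - chi(A).
= 12 - (11) = 1

1


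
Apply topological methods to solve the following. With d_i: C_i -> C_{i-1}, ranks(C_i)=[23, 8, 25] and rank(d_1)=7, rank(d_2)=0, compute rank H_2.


rank H_k = rank(ker d_k) - rank(im d_{k+1}).
rank(ker d_2) = rank(C_2) - rank(d_2) = 25 - 0 = 25.
rank(im d_{2+1}) = 0.
rank H_2 = 25 - 0 = 25

25


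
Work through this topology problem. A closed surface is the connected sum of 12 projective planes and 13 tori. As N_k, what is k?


Since a >= 1, the sum is non-orientable; each T^2 can be replaced by RP^2 # RP^2 (since T^2#RP^2 = 3RP^2).
Total crosscaps k = 12 + 2*13 = 38.
Check via chi: chi = 12*1 + 13*0 - (12+13-1)*2 = -36 = 2 - k = -36. Consistent.

38


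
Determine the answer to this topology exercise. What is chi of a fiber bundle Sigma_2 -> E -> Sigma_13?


For a fiber bundle F -> E -> B (with CW structure): chi(E) = chi(B) * chi(F).
chi(Sigma_13) = -24, chi(Sigma_2) = -2.
chi(E) = (-24) * (-2) = 48

48


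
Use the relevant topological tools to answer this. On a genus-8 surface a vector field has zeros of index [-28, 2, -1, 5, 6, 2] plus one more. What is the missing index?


Poincare-Hopf: sum of indices = chi(M).
chi(Sigma_8) = 2 - 2*8 = -14.
Sum of known indices = -14.
x = chi - (sum known) = -14 - (-14) = 0

0


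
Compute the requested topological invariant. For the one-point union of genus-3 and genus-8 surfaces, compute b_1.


For a wedge: H_1(A v B) = H_1(A) + H_1(B).
b_1(Sigma_3) = 6, b_1(Sigma_8) = 16.
b_1 = 6 + 16 = 22

22


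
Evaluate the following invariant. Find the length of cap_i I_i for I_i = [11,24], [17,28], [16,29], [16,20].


Intersection = [max(a_i), min(b_i)] = [17, 20].
Length = 20 - 17 = 3

3


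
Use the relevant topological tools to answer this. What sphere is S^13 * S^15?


Join of spheres: S^m * S^n = S^{m+n+1}.
dim = 13 + 15 + 1 = 29

29


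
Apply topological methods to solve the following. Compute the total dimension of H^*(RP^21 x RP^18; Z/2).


dim H^*(RP^n; Z/2) = n+1 (one Z/2 in each degree 0..n).
Total Betti number is multiplicative.
Total = (21+1) * (18+1) = 22 * 19 = 418

418


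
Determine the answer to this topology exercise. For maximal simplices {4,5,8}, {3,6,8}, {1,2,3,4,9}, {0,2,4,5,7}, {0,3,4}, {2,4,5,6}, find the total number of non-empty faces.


Each maximal simplex on m vertices has 2^m - 1 nonempty faces.
Take the union (dedupe shared faces).
Total distinct faces = 77

77


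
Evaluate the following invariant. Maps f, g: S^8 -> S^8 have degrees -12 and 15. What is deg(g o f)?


Degree is multiplicative under composition: deg(g o f) = deg(g) * deg(f).
= 15 * -12 = -180

-180


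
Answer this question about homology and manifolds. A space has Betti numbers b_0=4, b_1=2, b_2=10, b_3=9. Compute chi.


chi = sum_k (-1)^k b_k.
= (4) + (-2) + (10) + (-9)
= 3

3


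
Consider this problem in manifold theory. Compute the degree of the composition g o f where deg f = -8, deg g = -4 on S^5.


Degree is multiplicative under composition: deg(g o f) = deg(g) * deg(f).
= -4 * -8 = 32

32


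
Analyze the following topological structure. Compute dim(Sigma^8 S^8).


Each suspension raises dimension by 1: Sigma S^n = S^{n+1}.
Sigma^8 S^8 = S^{8+8} = S^16

16


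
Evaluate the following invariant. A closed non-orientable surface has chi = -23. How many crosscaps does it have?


chi = 2 - k for closed non-orientable surfaces with k crosscaps.
-23 = 2 - k
k = 2 - (-23) = 25

25


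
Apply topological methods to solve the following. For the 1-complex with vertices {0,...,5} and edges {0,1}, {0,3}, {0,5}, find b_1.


b_1 = E - V + (number of components).
E = 3, V = 6, components = 3.
b_1 = 3 - 6 + 3 = 0

0


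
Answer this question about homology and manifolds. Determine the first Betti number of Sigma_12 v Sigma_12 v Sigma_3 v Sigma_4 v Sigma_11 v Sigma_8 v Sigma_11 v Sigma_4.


For a wedge X v Y: reduced H_k(X v Y) = H_k(X) + H_k(Y).
Each Sigma_g contributes b_1 = 2g.
b_1 = 24 + 24 + 6 + 8 + 22 + 16 + 22 + 8 = 130

130


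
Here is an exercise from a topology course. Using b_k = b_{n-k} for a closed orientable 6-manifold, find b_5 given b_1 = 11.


Poincare duality for closed orientable n-manifolds: b_k = b_{n-k}.
Here n = 6, so b_5 = b_1 = 11

11


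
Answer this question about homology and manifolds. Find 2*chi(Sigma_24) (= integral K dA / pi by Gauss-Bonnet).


Gauss-Bonnet: integral K dA = 2*pi*chi(M).
chi(Sigma_24) = 2 - 2*24 = -46.
(integral K dA)/pi = 2*chi = 2*(-46) = -92

-92


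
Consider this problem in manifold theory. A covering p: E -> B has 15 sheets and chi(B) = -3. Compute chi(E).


For a finite covering: chi(E) = (number of sheets) * chi(B).
chi(E) = 15 * (-3) = -45

-45


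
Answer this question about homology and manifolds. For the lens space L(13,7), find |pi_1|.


pi_1(L(p,q)) = Z/pZ for any q coprime to p.
|pi_1(L(13,7))| = 13

13


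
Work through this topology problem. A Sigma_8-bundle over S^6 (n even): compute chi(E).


chi(S^6) = 2 (n even), chi(Sigma_8) = 2 - 2*8 = -14.
chi(E) = 2 * (-14) = -28

-28


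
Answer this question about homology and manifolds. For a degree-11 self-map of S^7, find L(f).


On S^7: L(f) = tr(f_0*) + (-1)^7 tr(f_7*) = 1 + (-1)^7 * deg(f).
L(f) = 1 + (-1)^7 * 11 = 1 + -11 = -10

-10


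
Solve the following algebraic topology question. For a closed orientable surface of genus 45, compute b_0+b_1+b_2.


For Sigma_45: b_0 = 1, b_1 = 2g = 90, b_2 = 1.
Total = 1 + 90 + 1 = 92

92


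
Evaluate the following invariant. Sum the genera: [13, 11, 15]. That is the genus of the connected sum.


Genus is additive under connected sum of orientable surfaces.
g = 13 + 11 + 15 = 39

39


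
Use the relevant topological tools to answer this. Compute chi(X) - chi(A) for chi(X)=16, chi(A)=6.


Relative Euler characteristic: chi(X, A) = chi(X) - chi(A).
= 16 - (6) = 10

10


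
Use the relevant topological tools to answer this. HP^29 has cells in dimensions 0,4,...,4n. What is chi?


HP^29 has one cell in each dimension 0, 4, ..., 4*29 (29+1 cells, all even-dim).
chi = 29 + 1 = 30

30


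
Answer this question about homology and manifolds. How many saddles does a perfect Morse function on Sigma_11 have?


A perfect Morse function has m_k = b_k.
For Sigma_11: b_0=1, b_1=2g=22, b_2=1.
Saddles m_1 = 2g = 22

22


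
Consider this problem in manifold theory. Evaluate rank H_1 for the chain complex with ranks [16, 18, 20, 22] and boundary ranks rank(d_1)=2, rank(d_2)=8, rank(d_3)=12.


rank H_k = rank(ker d_k) - rank(im d_{k+1}).
rank(ker d_1) = rank(C_1) - rank(d_1) = 18 - 2 = 16.
rank(im d_{1+1}) = 8.
rank H_1 = 16 - 8 = 8

8


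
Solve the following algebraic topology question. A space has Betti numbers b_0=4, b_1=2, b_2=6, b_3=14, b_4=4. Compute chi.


chi = sum_k (-1)^k b_k.
= (4) + (-2) + (6) + (-14) + (4)
= -2

-2


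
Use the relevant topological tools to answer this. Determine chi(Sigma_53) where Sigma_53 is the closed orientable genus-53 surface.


For a closed orientable surface of genus g: chi = 2 - 2g.
Here g = 53.
chi = 2 - 2*53 = 2 - 106 = -104

-104


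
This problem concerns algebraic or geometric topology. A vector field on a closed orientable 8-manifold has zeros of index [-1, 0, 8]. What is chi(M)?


Poincare-Hopf: chi(M) = sum of indices of zeros.
chi = (-1) + (0) + (8) = 7

7


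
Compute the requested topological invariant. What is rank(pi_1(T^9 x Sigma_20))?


pi_1(A x B) = pi_1(A) x pi_1(B); rank of abelianization = b_1.
b_1(T^9) = 9, b_1(Sigma_20) = 2*20 = 40.
b_1(product) = 9 + 40 = 49

49


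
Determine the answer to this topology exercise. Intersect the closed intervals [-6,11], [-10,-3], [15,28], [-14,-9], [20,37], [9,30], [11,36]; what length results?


Intersection = [max(a_i), min(b_i)] = [20, -9].
Since 20 > -9, the intersection is empty.
Length = 0

0


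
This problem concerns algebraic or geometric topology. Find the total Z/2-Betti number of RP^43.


H^k(RP^43; Z/2) = Z/2 for each 0 <= k <= 43.
Total dimension = 43 + 1 = 44

44


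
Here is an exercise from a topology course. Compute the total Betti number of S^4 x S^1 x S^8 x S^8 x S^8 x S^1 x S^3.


Total Betti number is multiplicative under products.
Each S^d (d>=1) has total Betti number 2.
There are 7 sphere factors.
Total = 2^7 = 128

128


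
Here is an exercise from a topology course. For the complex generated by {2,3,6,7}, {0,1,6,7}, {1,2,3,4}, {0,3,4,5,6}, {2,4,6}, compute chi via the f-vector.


Enumerate all faces; f-vector: f_0=8, f_1=23, f_2=23, f_3=8, f_4=1.
chi = sum (-1)^k f_k = 1

1


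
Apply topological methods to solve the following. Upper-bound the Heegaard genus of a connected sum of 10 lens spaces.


Heegaard genus satisfies g(A#B) <= g(A) + g(B).
Each lens space has g = 1.
Upper bound: 10 * 1 = 10

10


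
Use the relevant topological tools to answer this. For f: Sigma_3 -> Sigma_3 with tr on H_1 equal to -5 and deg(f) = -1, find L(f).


L(f) = tr(f_0*) - tr(f_1*) + tr(f_2*).
= 1 - (-5) + (-1)
= 5

5


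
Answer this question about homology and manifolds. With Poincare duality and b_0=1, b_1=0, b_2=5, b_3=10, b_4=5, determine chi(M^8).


By Poincare duality b_k = b_{8-k}, so full Betti numbers: b_0=1, b_1=0, b_2=5, b_3=10, b_4=5, b_5=10, b_6=5, b_7=0, b_8=1.
chi = sum (-1)^k b_k = -3

-3


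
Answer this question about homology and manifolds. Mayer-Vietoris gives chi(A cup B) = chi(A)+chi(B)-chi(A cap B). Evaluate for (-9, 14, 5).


chi(A cup B) = chi(A) + chi(B) - chi(A cap B)
= -9 + (14) - (5)
= 0

0


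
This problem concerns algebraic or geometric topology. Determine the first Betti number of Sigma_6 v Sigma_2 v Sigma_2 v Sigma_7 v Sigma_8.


For a wedge X v Y: reduced H_k(X v Y) = H_k(X) + H_k(Y).
Each Sigma_g contributes b_1 = 2g.
b_1 = 12 + 4 + 4 + 14 + 16 = 50

50


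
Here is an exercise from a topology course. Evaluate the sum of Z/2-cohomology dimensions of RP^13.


H^k(RP^13; Z/2) = Z/2 for each 0 <= k <= 13.
Total dimension = 13 + 1 = 14

14


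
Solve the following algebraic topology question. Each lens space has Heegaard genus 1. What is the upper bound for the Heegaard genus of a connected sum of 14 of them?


Heegaard genus satisfies g(A#B) <= g(A) + g(B).
Each lens space has g = 1.
Upper bound: 14 * 1 = 14

14


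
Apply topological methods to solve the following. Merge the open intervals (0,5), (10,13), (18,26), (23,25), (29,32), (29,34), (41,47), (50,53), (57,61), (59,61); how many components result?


Sort and merge overlapping open intervals.
Merged: (0,5), (10,13), (18,26), (29,34), (41,47), (50,53), (57,61).
Number of components = 7

7


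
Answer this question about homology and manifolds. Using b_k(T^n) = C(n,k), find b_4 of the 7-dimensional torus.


By the Kunneth formula, b_k(T^n) = C(n,k).
b_4(T^7) = C(7,4).
C(7,4) = 7!/(4!*3!) = 35

35


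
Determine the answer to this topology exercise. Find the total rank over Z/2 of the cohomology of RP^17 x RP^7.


dim H^*(RP^n; Z/2) = n+1 (one Z/2 in each degree 0..n).
Total Betti number is multiplicative.
Total = (17+1) * (7+1) = 18 * 8 = 144

144


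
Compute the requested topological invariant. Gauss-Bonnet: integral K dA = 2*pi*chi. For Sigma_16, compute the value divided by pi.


Gauss-Bonnet: integral K dA = 2*pi*chi(M).
chi(Sigma_16) = 2 - 2*16 = -30.
(integral K dA)/pi = 2*chi = 2*(-30) = -60

-60


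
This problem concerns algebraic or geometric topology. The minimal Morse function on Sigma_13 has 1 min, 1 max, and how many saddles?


A perfect Morse function has m_k = b_k.
For Sigma_13: b_0=1, b_1=2g=26, b_2=1.
Saddles m_1 = 2g = 26

26


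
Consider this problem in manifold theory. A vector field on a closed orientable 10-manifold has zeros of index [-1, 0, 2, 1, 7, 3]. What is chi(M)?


Poincare-Hopf: chi(M) = sum of indices of zeros.
chi = (-1) + (0) + (2) + (1) + (7) + (3) = 12

12


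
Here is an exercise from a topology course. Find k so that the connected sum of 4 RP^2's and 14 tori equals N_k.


Since a >= 1, the sum is non-orientable; each T^2 can be replaced by RP^2 # RP^2 (since T^2#RP^2 = 3RP^2).
Total crosscaps k = 4 + 2*14 = 32.
Check via chi: chi = 4*1 + 14*0 - (4+14-1)*2 = -30 = 2 - k = -30. Consistent.

32


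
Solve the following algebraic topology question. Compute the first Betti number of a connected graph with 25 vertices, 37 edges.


For a connected graph: rank(pi_1) = b_1 = E - V + 1 = 1 - chi.
chi = V - E = 25 - 37 = -12.
rank = 1 - (-12) = 37 - 25 + 1 = 13

13


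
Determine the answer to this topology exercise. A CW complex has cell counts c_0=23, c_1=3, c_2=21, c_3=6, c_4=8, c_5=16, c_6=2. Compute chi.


chi = sum_k (-1)^k c_k.
= (-1)^0*23 + (-1)^1*3 + (-1)^2*21 + (-1)^3*6 + (-1)^4*8 + (-1)^5*16 + (-1)^6*2
= (23) + (-3) + (21) + (-6) + (8) + (-16) + (2)
= 29

29


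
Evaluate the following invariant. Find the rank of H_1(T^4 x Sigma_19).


pi_1(A x B) = pi_1(A) x pi_1(B); rank of abelianization = b_1.
b_1(T^4) = 4, b_1(Sigma_19) = 2*19 = 38.
b_1(product) = 4 + 38 = 42

42


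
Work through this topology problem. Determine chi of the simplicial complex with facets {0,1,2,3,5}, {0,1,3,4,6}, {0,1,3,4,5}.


Enumerate all faces; f-vector: f_0=7, f_1=18, f_2=22, f_3=13, f_4=3.
chi = sum (-1)^k f_k = 1

1


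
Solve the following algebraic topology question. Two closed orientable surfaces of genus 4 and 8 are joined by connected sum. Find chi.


chi(Sigma_4) = 2 - 2*4 = -6
chi(Sigma_8) = 2 - 2*8 = -14
For surfaces: chi(A#B) = chi(A) + chi(B) - 2.
chi = -6 + -14 - 2 = -22

-22


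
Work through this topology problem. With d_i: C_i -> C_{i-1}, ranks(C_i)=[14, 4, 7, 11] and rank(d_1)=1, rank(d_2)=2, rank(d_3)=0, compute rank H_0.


rank H_k = rank(ker d_k) - rank(im d_{k+1}).
rank(ker d_0) = rank(C_0) - rank(d_0) = 14 - 0 = 14.
rank(im d_{0+1}) = 1.
rank H_0 = 14 - 1 = 13

13


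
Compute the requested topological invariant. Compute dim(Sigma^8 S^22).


Each suspension raises dimension by 1: Sigma S^n = S^{n+1}.
Sigma^8 S^22 = S^{22+8} = S^30

30


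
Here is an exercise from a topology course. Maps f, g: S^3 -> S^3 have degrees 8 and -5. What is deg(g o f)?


Degree is multiplicative under composition: deg(g o f) = deg(g) * deg(f).
= -5 * 8 = -40

-40


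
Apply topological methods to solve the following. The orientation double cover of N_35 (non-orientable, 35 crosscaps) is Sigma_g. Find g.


chi(N_35) = 2 - 35 = -33.
Double cover: chi(Sigma_g) = 2 * chi(N_35) = 2*(-33) = -66.
2 - 2g = -66, so g = (2 - (-66))/2 = 68/2 = 34

34


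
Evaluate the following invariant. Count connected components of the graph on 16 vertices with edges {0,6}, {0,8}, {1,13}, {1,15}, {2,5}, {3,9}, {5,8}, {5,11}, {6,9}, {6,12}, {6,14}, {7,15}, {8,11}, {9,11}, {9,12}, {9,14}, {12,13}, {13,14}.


Run DFS/union-find over 16 vertices.
V = 16, E = 18.
Number of components = 3

3


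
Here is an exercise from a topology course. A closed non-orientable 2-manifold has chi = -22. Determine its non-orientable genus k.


chi = 2 - k for closed non-orientable surfaces with k crosscaps.
-22 = 2 - k
k = 2 - (-22) = 24

24


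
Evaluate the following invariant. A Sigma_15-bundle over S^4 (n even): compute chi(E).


chi(S^4) = 2 (n even), chi(Sigma_15) = 2 - 2*15 = -28.
chi(E) = 2 * (-28) = -56

-56


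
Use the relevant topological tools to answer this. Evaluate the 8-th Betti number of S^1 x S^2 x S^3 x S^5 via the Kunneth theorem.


Each S^d has Poincare polynomial 1 + t^d.
The product S^1 x S^2 x S^3 x S^5 has Poincare polynomial prod(1+t^d_i).
Expanding: b_0=1, b_1=1, b_2=1, b_3=2, b_4=1, b_5=2, b_6=2, b_7=1, b_8=2, b_9=1, b_10=1, b_11=1.
b_8 = 2

2


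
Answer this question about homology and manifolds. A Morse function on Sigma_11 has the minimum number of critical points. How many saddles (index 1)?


A perfect Morse function has m_k = b_k.
For Sigma_11: b_0=1, b_1=2g=22, b_2=1.
Saddles m_1 = 2g = 22

22


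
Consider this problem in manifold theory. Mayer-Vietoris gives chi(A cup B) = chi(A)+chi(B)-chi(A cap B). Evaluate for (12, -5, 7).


chi(A cup B) = chi(A) + chi(B) - chi(A cap B)
= 12 + (-5) - (7)
= 0

0


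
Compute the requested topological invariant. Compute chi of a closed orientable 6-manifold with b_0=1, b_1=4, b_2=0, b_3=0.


By Poincare duality b_k = b_{6-k}, so full Betti numbers: b_0=1, b_1=4, b_2=0, b_3=0, b_4=0, b_5=4, b_6=1.
chi = sum (-1)^k b_k = -6

-6


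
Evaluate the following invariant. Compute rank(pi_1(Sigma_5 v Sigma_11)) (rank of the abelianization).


For a wedge: H_1(A v B) = H_1(A) + H_1(B).
b_1(Sigma_5) = 10, b_1(Sigma_11) = 22.
b_1 = 10 + 22 = 32

32


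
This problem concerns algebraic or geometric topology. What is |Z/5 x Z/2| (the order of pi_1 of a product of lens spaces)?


pi_1(X x Y) = pi_1(X) x pi_1(Y).
pi_1(L(5,1)) = Z/5, pi_1(L(2,1)) = Z/2.
|Z/5 x Z/2| = 5 * 2 = 10

10


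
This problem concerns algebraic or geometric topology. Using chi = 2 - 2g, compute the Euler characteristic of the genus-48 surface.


For a closed orientable surface of genus g: chi = 2 - 2g.
Here g = 48.
chi = 2 - 2*48 = 2 - 96 = -94

-94


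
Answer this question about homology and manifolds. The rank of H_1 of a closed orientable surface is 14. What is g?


For a closed orientable surface: b_1 = 2g.
14 = 2g
g = 14 / 2 = 7

7


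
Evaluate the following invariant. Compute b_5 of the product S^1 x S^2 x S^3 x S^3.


Each S^d has Poincare polynomial 1 + t^d.
The product S^1 x S^2 x S^3 x S^3 has Poincare polynomial prod(1+t^d_i).
Expanding: b_0=1, b_1=1, b_2=1, b_3=3, b_4=2, b_5=2, b_6=3, b_7=1, b_8=1, b_9=1.
b_5 = 2

2


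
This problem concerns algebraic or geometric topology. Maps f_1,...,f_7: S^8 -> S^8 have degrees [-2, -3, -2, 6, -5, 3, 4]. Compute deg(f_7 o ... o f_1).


Degree is multiplicative: deg(composition) = product of degrees.
= (-2) * (-3) * (-2) * (6) * (-5) * (3) * (4) = 4320

4320


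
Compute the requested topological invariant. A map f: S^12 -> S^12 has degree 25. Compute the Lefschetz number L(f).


On S^12: L(f) = tr(f_0*) + (-1)^12 tr(f_12*) = 1 + (-1)^12 * deg(f).
L(f) = 1 + (-1)^12 * 25 = 1 + 25 = 26

26


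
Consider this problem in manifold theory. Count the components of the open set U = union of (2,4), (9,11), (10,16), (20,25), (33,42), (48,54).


Sort and merge overlapping open intervals.
Merged: (2,4), (9,16), (20,25), (33,42), (48,54).
Number of components = 5

5


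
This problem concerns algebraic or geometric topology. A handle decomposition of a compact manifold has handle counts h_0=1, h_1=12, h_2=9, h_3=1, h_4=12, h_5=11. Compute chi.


Handles of index k contribute (-1)^k to chi (same as CW cells).
chi = (1) + (-12) + (9) + (-1) + (12) + (-11) = -2

-2


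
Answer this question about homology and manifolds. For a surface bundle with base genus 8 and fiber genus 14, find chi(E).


For a fiber bundle F -> E -> B (with CW structure): chi(E) = chi(B) * chi(F).
chi(Sigma_8) = -14, chi(Sigma_14) = -26.
chi(E) = (-14) * (-26) = 364

364


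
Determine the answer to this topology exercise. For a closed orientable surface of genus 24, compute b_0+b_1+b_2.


For Sigma_24: b_0 = 1, b_1 = 2g = 48, b_2 = 1.
Total = 1 + 48 + 1 = 50

50


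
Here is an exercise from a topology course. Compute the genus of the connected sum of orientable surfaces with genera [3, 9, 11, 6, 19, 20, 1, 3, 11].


Genus is additive under connected sum of orientable surfaces.
g = 3 + 9 + 11 + 6 + 19 + 20 + 1 + 3 + 11 = 83

83


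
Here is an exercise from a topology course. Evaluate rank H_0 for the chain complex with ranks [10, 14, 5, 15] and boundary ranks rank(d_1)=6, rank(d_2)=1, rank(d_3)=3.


rank H_k = rank(ker d_k) - rank(im d_{k+1}).
rank(ker d_0) = rank(C_0) - rank(d_0) = 10 - 0 = 10.
rank(im d_{0+1}) = 6.
rank H_0 = 10 - 6 = 4

4


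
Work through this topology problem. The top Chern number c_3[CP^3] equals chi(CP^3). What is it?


For any closed oriented manifold, <e(TM),[M]> = chi(M).
chi(CP^3) = 3+1 = 4

4


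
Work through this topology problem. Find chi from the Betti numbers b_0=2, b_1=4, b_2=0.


chi = sum_k (-1)^k b_k.
= (2) + (-4) + (0)
= -2

-2


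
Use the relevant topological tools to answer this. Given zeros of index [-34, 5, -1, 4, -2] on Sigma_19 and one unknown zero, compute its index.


Poincare-Hopf: sum of indices = chi(M).
chi(Sigma_19) = 2 - 2*19 = -36.
Sum of known indices = -28.
x = chi - (sum known) = -36 - (-28) = -8

-8


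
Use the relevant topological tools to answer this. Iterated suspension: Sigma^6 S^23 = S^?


Each suspension raises dimension by 1: Sigma S^n = S^{n+1}.
Sigma^6 S^23 = S^{23+6} = S^29

29


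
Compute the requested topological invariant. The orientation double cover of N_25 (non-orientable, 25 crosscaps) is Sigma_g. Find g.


chi(N_25) = 2 - 25 = -23.
Double cover: chi(Sigma_g) = 2 * chi(N_25) = 2*(-23) = -46.
2 - 2g = -46, so g = (2 - (-46))/2 = 48/2 = 24

24


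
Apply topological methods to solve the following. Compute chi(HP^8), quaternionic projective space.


HP^8 has one cell in each dimension 0, 4, ..., 4*8 (8+1 cells, all even-dim).
chi = 8 + 1 = 9

9


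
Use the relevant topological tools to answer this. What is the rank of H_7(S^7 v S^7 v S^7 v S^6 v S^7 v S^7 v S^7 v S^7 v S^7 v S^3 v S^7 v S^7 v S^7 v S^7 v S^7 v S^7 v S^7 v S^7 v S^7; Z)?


For a wedge of spheres, H_k (k>0) is free on one generator per sphere of dimension k.
Spheres of dimension 7: count = 17.
b_7 = 17

17


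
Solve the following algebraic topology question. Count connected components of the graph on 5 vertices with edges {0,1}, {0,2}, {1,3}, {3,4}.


Run DFS/union-find over 5 vertices.
V = 5, E = 4.
Number of components = 1

1


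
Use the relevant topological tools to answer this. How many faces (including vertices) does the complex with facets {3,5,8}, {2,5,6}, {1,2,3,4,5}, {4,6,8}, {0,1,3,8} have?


Each maximal simplex on m vertices has 2^m - 1 nonempty faces.
Take the union (dedupe shared faces).
Total distinct faces = 53

53


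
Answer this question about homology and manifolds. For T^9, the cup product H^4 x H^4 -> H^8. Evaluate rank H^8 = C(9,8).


Cup product: H^p x H^q -> H^{p+q}; here p+q = 4+4 = 8.
rank H^k(T^n) = C(n,k).
C(9,8) = 9

9


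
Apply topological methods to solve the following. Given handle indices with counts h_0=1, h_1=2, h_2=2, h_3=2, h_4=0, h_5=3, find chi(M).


Handles of index k contribute (-1)^k to chi (same as CW cells).
chi = (1) + (-2) + (2) + (-2) + (0) + (-3) = -4

-4


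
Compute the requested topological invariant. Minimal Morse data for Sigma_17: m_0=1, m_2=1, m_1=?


A perfect Morse function has m_k = b_k.
For Sigma_17: b_0=1, b_1=2g=34, b_2=1.
Saddles m_1 = 2g = 34

34


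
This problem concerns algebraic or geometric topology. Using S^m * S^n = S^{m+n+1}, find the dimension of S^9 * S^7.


Join of spheres: S^m * S^n = S^{m+n+1}.
dim = 9 + 7 + 1 = 17

17


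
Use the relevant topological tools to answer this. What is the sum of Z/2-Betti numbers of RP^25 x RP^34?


dim H^*(RP^n; Z/2) = n+1 (one Z/2 in each degree 0..n).
Total Betti number is multiplicative.
Total = (25+1) * (34+1) = 26 * 35 = 910

910


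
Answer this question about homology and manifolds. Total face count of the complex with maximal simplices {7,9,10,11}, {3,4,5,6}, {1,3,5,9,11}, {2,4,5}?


Each maximal simplex on m vertices has 2^m - 1 nonempty faces.
Take the union (dedupe shared faces).
Total distinct faces = 59

59


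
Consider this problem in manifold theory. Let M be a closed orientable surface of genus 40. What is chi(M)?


For a closed orientable surface of genus g: chi = 2 - 2g.
Here g = 40.
chi = 2 - 2*40 = 2 - 80 = -78

-78


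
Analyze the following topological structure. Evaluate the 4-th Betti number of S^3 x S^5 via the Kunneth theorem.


Each S^d has Poincare polynomial 1 + t^d.
The product S^3 x S^5 has Poincare polynomial prod(1+t^d_i).
Expanding: b_0=1, b_3=1, b_5=1, b_8=1.
b_4 = 0

0


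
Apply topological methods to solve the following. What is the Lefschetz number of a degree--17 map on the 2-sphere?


On S^2: L(f) = tr(f_0*) + (-1)^2 tr(f_2*) = 1 + (-1)^2 * deg(f).
L(f) = 1 + (-1)^2 * -17 = 1 + -17 = -16

-16


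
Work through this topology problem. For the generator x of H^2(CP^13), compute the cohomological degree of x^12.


|x| = 2 in H^*(CP^n).
|x^12| = 12 * |x| = 12 * 2 = 24

24


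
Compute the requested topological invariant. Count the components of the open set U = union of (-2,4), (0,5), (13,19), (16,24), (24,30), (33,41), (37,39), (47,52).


Sort and merge overlapping open intervals.
Merged: (-2,5), (13,24), (24,30), (33,41), (47,52).
Number of components = 5

5


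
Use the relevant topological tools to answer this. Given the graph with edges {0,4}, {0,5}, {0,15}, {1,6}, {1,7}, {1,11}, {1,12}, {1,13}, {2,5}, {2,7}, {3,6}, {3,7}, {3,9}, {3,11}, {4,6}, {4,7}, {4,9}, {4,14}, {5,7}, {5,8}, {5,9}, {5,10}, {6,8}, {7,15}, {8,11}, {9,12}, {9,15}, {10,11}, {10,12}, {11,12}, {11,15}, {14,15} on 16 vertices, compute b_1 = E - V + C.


b_1 = E - V + (number of components).
E = 32, V = 16, components = 1.
b_1 = 32 - 16 + 1 = 17

17


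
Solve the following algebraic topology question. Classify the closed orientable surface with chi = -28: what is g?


chi = 2 - 2g for closed orientable surfaces.
-28 = 2 - 2g
2g = 2 - (-28) = 30
g = 15

15


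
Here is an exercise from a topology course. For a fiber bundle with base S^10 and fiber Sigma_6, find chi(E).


chi(S^10) = 2 (n even), chi(Sigma_6) = 2 - 2*6 = -10.
chi(E) = 2 * (-10) = -20

-20
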